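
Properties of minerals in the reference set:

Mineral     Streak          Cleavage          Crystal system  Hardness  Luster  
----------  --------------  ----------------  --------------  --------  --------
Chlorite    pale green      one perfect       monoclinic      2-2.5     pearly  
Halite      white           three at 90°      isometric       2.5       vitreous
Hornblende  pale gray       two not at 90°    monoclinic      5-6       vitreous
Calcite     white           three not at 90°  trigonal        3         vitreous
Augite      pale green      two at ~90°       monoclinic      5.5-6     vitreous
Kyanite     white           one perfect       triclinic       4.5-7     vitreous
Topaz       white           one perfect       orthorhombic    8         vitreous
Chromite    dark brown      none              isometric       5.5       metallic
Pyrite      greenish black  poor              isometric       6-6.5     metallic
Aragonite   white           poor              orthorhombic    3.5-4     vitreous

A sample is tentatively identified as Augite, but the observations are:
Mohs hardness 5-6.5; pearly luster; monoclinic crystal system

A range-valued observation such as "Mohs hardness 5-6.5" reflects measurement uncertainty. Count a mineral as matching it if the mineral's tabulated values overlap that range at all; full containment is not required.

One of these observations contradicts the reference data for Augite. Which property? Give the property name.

Mohs hardness 5-6.5: Augite has hardness 5.5-6 — within range.
Pearly luster: Augite has vitreous luster — outside the reference range.
Monoclinic crystal system: Augite has monoclinic system — within range.
Only the luster is inconsistent.

luster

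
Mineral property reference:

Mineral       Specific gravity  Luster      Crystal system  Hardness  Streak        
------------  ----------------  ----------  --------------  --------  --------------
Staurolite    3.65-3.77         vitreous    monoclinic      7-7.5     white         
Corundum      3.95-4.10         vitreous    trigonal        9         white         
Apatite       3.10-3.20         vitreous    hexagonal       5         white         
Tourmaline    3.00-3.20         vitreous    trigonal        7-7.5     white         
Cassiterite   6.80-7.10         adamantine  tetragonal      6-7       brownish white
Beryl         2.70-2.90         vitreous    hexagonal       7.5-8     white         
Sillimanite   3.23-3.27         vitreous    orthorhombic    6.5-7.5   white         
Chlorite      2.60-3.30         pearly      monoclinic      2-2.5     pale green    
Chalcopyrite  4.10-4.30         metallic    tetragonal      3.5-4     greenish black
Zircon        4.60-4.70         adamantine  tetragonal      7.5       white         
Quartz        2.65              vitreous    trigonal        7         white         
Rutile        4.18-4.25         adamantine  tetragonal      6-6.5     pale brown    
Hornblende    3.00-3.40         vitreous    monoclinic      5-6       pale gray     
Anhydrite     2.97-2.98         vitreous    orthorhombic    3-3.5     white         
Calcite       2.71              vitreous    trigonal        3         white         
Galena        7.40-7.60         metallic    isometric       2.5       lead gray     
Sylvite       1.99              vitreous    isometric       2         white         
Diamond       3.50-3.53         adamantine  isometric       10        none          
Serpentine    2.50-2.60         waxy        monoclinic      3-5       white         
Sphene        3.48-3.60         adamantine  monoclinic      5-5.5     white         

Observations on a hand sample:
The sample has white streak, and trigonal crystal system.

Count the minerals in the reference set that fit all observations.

4

White streak — Staurolite, Corundum, Apatite, Tourmaline, Beryl, Sillimanite, Zircon, Quartz, Anhydrite, Calcite, Sylvite, Serpentine, Sphene remain.
Trigonal crystal system — narrows the field to Corundum, Tourmaline, Quartz, Calcite.
Consistent with every observation: Calcite, Corundum, Quartz, Tourmaline.
That is 4 minerals.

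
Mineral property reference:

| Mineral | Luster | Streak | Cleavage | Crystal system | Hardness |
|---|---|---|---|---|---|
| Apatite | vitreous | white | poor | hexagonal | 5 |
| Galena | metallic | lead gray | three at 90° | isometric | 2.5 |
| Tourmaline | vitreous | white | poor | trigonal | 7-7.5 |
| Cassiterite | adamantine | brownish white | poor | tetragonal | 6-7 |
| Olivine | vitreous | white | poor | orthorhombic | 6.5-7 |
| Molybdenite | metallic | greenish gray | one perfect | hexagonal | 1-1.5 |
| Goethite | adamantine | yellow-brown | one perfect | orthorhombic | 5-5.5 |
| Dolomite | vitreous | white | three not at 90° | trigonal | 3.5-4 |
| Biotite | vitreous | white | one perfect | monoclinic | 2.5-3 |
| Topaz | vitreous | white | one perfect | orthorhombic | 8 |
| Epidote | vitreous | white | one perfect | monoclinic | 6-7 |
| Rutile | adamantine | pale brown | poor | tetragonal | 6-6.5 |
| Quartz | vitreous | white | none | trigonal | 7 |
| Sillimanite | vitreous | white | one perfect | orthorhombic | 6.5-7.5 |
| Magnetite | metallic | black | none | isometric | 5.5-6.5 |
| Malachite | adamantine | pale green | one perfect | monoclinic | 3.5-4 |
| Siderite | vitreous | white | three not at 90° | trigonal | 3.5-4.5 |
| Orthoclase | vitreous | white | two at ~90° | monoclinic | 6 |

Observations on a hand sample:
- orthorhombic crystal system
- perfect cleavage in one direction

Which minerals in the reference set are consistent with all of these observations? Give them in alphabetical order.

Goethite, Sillimanite, Topaz

Orthorhombic crystal system: narrows the field to Olivine, Goethite, Topaz, Sillimanite.
Perfect cleavage in one direction eliminates Olivine.
The minerals that satisfy all observations are Goethite, Sillimanite, Topaz.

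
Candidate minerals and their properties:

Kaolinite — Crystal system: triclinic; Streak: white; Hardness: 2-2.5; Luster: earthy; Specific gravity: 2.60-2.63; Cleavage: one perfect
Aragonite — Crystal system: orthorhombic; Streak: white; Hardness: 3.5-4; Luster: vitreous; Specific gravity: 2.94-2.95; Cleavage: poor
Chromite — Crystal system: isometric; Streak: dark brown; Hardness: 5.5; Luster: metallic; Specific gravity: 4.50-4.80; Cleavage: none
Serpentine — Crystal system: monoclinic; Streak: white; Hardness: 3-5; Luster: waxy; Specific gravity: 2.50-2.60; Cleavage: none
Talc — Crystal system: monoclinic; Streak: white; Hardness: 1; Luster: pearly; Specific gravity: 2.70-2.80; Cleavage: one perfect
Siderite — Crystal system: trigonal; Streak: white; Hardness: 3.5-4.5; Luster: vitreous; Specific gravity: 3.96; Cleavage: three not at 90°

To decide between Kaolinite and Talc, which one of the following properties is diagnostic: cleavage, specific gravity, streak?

Cleavage: both one perfect — no difference.
Specific gravity: Kaolinite 2.60-2.63, Talc 2.70-2.80 — distinct.
Streak: both white — no difference.
Specific gravity is the diagnostic property here.

specific gravity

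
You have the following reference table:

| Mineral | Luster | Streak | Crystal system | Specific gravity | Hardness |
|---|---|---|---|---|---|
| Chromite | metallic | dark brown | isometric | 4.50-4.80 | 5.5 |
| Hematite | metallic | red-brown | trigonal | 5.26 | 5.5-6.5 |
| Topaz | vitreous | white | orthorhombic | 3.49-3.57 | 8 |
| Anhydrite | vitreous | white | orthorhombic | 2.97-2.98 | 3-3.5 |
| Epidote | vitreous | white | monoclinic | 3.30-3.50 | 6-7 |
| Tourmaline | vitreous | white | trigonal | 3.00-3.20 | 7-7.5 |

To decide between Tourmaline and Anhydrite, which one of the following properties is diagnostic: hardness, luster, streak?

hardness

Hardness: Tourmaline 7-7.5, Anhydrite 3-3.5 — different.
Luster: both vitreous — no difference.
Streak: both white — no difference.
Hardness is the diagnostic property here.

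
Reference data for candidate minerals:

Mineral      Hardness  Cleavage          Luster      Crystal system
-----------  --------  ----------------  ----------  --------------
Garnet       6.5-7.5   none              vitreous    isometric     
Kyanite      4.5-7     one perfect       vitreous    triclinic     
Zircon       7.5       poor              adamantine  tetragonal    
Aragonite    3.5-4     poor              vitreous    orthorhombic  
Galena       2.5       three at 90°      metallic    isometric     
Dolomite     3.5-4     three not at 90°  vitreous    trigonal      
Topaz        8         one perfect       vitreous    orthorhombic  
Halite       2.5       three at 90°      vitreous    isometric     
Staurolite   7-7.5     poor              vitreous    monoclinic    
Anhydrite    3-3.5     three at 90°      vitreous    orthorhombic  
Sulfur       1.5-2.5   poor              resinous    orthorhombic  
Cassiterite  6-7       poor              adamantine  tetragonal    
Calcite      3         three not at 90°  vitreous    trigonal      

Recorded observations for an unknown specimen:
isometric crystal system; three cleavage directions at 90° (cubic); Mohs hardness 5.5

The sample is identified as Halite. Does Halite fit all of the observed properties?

No

Isometric crystal system — consistent with Halite (isometric system).
Three cleavage directions at 90° (cubic) — consistent with Halite (cleavage three at 90°).
Mohs hardness 5.5 — Halite has hardness 2.5; which does not match.
Hardness alone is enough to reject Halite.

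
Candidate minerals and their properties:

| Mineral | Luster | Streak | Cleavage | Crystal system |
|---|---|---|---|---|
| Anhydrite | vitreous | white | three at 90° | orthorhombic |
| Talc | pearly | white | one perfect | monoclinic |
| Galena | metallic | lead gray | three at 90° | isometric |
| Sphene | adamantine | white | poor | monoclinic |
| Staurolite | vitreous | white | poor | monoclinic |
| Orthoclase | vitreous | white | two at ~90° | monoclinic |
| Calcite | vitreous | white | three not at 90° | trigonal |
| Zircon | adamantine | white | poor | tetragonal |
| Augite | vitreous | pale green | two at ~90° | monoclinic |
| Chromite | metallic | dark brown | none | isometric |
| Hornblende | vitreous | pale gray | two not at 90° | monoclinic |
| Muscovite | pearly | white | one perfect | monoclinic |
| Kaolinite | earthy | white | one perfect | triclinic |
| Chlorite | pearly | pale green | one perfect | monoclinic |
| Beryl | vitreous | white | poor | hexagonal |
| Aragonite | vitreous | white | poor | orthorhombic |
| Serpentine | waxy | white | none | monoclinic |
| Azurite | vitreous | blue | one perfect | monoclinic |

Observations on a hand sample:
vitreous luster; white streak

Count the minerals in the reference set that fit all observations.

Vitreous luster: leaves Anhydrite, Staurolite, Orthoclase, Calcite, Augite, Hornblende, Beryl, Aragonite, Azurite.
White streak is inconsistent with Augite, Hornblende, Azurite.
The minerals that satisfy all observations are Anhydrite, Aragonite, Beryl, Calcite, Orthoclase, Staurolite.
That is 6 minerals.

6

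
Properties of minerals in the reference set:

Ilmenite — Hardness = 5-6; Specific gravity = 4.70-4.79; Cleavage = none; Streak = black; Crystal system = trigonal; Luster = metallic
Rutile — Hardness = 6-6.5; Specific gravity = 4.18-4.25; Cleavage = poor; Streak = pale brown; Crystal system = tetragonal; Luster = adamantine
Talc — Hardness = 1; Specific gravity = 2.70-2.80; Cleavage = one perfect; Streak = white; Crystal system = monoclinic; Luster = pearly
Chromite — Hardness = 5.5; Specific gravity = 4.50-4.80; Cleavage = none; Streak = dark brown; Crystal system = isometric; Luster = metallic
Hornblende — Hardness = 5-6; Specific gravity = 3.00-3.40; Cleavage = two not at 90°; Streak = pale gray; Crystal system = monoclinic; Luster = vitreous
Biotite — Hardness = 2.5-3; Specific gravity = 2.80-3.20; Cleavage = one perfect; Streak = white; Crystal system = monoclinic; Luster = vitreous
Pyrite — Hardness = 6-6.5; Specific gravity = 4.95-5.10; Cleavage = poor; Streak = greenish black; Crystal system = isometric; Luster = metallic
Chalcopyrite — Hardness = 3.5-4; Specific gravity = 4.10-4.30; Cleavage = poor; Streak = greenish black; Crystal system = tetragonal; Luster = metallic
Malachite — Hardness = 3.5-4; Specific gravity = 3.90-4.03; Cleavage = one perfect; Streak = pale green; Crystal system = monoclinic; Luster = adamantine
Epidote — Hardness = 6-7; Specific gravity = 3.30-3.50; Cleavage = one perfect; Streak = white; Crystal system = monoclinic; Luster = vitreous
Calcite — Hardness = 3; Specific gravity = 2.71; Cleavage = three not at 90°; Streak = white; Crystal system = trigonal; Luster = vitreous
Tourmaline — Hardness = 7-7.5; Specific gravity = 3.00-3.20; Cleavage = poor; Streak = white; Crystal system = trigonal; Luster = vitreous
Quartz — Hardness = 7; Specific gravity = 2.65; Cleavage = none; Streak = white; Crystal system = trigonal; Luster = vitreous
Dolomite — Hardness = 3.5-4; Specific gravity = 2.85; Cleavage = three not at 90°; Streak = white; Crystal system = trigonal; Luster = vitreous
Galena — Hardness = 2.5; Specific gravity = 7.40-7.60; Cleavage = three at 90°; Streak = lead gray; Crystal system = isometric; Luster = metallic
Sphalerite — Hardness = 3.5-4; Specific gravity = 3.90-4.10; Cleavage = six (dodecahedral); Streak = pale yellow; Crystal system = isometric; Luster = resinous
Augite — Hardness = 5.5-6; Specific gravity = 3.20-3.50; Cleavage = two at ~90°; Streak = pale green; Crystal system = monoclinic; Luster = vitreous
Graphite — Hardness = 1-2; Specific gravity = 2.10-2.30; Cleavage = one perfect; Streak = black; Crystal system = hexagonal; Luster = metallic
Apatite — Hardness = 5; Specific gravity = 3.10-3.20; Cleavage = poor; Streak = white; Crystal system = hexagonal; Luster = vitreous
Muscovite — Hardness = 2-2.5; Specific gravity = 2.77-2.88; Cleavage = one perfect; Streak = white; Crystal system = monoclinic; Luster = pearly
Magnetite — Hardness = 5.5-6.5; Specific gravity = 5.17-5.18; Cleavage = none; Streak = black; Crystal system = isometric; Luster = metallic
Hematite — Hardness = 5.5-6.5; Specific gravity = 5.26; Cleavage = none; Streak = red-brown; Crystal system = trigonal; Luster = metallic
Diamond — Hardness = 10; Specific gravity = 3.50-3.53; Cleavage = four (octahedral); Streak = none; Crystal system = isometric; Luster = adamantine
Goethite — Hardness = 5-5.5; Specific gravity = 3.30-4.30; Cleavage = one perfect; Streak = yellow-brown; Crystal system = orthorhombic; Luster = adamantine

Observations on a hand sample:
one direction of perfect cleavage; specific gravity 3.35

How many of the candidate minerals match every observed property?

One direction of perfect cleavage: narrows the field to Talc, Biotite, Malachite, Epidote, Graphite, Muscovite, Goethite.
Specific gravity 3.35: narrows the field to Epidote, Goethite.
Consistent with every observation: Epidote, Goethite.
That is 2 minerals.

2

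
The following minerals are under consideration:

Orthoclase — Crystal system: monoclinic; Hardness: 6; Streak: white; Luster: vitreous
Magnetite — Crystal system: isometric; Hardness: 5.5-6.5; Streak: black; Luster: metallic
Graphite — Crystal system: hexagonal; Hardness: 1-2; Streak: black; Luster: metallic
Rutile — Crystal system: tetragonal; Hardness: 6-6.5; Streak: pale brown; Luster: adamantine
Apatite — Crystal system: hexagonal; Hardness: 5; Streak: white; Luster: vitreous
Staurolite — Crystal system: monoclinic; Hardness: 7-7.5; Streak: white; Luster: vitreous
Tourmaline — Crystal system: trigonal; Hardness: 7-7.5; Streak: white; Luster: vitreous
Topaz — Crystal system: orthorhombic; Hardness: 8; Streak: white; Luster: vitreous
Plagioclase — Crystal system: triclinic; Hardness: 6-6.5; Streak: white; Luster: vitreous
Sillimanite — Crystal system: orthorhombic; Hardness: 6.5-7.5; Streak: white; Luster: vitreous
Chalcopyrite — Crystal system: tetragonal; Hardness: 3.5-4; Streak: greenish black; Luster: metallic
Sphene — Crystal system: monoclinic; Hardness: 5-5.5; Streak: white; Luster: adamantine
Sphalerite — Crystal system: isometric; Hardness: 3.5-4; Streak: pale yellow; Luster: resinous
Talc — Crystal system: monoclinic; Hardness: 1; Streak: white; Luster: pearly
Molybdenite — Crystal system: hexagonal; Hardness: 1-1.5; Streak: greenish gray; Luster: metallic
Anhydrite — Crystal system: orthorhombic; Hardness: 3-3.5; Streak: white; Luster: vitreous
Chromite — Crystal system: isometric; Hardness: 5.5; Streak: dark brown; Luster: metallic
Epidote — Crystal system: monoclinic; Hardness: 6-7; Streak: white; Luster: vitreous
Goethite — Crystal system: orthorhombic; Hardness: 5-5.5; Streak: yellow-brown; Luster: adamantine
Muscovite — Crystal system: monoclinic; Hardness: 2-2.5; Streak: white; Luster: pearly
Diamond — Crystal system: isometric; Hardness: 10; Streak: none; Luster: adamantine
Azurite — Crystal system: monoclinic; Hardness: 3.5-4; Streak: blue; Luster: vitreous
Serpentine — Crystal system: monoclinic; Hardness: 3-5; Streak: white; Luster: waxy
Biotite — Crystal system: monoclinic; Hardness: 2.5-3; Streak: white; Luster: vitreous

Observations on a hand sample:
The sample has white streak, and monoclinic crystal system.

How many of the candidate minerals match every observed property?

8

White streak — Orthoclase, Apatite, Staurolite, Tourmaline, Topaz, Plagioclase, Sillimanite, Sphene, Talc, Anhydrite, Epidote, Muscovite, Serpentine, Biotite remain.
Monoclinic crystal system is inconsistent with Apatite, Tourmaline, Topaz, Plagioclase, Sillimanite, Anhydrite.
The minerals that satisfy all observations are Biotite, Epidote, Muscovite, Orthoclase, Serpentine, Sphene, Staurolite, Talc.
That is 8 minerals.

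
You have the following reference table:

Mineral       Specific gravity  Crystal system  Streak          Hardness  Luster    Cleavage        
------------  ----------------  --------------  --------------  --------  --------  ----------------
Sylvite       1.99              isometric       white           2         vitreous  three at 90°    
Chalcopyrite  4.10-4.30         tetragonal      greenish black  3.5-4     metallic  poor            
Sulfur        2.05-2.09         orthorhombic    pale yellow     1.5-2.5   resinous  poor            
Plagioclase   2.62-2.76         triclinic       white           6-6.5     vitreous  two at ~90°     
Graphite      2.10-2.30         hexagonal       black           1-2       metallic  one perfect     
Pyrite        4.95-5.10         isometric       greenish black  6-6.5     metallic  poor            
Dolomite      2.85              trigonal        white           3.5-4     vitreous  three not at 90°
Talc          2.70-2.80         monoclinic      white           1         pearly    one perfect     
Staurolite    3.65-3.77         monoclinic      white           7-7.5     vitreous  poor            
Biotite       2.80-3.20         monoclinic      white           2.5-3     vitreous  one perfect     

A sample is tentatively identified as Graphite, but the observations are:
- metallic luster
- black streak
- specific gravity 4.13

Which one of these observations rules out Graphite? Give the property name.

specific gravity

Metallic luster: Graphite has metallic luster — matches.
Black streak: Graphite has black streak — matches.
Specific gravity 4.13: Graphite has SG 2.10-2.30 — outside the reference range.
Everything matches except the specific gravity.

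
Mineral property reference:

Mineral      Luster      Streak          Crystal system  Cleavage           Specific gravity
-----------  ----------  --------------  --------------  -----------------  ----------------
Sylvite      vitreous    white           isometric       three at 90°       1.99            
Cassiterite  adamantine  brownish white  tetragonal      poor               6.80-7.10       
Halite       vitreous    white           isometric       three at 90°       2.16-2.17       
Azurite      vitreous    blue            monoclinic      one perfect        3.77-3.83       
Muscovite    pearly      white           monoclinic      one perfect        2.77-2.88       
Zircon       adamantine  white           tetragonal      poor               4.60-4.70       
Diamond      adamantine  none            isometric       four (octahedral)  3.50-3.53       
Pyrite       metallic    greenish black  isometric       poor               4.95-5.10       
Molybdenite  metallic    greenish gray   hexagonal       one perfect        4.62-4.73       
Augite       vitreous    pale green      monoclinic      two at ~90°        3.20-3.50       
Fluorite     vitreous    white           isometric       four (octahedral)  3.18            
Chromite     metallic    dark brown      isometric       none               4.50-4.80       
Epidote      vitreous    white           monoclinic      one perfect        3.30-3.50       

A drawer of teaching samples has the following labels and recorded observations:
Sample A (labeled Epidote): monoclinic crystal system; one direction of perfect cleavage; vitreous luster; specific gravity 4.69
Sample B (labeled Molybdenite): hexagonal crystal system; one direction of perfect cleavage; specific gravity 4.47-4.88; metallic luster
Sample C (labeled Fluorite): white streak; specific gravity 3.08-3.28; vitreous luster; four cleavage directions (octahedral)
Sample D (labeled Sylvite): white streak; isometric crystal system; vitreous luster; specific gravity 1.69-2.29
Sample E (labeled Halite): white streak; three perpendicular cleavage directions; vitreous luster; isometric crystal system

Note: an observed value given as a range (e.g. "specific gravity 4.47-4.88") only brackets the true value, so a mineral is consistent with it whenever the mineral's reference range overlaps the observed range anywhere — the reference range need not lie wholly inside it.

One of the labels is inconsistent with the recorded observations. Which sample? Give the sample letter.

Sample A: specific gravity 4.69 is outside the reference for Epidote (SG 3.30-3.50) — mislabeled.
Sample B: all recorded properties match Molybdenite.
Sample C: all recorded properties match Fluorite.
Sample D: all recorded properties match Sylvite.
Sample E: all recorded properties match Halite.
Only sample A is inconsistent with its label.

A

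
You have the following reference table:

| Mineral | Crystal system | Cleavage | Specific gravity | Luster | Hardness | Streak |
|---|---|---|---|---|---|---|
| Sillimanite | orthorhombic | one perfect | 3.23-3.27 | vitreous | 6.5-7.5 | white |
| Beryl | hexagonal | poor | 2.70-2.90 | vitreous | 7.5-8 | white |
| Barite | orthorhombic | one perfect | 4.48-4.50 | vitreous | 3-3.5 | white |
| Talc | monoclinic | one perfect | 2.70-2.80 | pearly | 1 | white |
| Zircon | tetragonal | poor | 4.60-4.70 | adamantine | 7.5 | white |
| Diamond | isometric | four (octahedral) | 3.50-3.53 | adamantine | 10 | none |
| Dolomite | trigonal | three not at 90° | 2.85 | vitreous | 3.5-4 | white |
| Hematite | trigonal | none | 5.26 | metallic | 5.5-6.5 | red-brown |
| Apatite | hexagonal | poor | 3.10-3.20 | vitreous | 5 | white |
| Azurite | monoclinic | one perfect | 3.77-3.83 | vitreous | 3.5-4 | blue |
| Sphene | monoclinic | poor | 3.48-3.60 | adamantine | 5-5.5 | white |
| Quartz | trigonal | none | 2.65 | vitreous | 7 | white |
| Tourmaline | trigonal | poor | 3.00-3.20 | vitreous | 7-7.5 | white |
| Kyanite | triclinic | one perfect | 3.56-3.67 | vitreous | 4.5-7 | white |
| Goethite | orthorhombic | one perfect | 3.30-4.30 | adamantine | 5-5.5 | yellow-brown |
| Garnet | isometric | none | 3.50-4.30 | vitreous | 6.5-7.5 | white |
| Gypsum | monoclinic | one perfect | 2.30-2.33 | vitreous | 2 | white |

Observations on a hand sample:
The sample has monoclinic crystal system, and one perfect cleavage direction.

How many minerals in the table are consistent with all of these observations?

Monoclinic crystal system: leaves Talc, Azurite, Sphene, Gypsum.
One perfect cleavage direction rules out Sphene.
Consistent with every observation: Azurite, Gypsum, Talc.
That is 3 minerals.

3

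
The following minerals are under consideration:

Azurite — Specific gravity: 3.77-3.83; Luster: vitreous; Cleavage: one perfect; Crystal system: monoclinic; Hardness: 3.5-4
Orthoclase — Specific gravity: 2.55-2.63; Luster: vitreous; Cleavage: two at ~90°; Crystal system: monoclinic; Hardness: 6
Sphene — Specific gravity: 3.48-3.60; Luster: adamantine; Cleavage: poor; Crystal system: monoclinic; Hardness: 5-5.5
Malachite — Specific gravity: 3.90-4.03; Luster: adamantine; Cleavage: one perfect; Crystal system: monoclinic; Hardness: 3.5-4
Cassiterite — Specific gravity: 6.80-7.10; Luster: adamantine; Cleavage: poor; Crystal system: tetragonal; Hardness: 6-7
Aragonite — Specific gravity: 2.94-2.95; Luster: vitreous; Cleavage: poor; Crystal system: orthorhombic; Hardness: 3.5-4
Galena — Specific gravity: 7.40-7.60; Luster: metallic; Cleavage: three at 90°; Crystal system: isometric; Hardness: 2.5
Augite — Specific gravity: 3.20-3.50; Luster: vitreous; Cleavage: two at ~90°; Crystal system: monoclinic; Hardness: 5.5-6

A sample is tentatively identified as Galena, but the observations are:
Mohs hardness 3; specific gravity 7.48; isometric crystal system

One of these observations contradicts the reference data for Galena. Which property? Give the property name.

Mohs hardness 3: Galena has hardness 2.5 — inconsistent.
Specific gravity 7.48: Galena has SG 7.40-7.60 — consistent.
Isometric crystal system: Galena has isometric system — consistent.
Only the hardness is inconsistent.

hardness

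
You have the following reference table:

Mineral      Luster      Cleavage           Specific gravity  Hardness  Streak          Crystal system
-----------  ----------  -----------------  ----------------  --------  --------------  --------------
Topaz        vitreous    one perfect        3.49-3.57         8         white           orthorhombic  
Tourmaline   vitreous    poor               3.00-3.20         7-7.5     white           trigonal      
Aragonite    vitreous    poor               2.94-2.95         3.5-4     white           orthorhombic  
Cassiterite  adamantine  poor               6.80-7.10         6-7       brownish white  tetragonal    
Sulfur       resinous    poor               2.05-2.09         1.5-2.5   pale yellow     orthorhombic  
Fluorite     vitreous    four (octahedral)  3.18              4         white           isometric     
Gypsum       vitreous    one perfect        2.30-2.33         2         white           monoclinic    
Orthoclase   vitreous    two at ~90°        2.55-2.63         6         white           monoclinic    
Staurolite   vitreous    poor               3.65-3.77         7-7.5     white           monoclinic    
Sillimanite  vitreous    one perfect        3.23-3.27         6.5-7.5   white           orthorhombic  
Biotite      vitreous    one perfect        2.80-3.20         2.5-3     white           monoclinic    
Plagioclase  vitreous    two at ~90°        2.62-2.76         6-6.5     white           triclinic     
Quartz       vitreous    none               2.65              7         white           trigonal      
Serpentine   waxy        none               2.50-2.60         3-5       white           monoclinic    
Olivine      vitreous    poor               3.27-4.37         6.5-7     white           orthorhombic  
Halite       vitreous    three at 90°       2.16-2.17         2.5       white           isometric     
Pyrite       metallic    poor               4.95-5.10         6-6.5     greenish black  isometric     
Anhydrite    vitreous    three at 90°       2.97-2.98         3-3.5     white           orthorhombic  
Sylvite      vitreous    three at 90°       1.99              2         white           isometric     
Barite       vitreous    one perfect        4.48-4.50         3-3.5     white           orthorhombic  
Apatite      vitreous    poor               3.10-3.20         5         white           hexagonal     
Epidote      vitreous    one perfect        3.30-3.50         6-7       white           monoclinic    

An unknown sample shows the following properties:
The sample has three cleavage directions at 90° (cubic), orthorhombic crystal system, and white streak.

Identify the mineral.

Three cleavage directions at 90° (cubic) — narrows the field to Halite, Anhydrite, Sylvite.
Orthorhombic crystal system — narrows the field to Anhydrite.
White streak — no further eliminations.
Anhydrite is the sole remaining match.

Anhydrite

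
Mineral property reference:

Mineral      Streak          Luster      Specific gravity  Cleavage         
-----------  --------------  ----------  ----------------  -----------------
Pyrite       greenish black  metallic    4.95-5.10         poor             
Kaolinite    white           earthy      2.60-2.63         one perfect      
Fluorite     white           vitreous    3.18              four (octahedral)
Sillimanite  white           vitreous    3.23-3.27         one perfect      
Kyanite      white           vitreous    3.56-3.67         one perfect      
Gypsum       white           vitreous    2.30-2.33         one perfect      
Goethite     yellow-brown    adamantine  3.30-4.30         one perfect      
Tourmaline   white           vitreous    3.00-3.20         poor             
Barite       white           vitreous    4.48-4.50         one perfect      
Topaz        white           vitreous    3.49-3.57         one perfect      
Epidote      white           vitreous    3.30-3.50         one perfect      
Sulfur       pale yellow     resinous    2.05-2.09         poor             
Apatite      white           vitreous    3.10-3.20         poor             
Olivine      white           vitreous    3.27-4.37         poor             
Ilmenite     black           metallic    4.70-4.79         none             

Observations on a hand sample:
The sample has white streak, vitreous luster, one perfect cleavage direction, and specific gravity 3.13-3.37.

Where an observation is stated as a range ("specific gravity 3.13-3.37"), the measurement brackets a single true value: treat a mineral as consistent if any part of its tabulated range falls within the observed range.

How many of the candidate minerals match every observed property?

White streak eliminates Pyrite, Goethite, Sulfur, Ilmenite.
Vitreous luster eliminates Kaolinite.
One perfect cleavage direction eliminates Fluorite, Tourmaline, Apatite, Olivine.
Specific gravity 3.13-3.37 — leaves Sillimanite, Epidote.
Remaining candidates: Epidote, Sillimanite.
That is 2 minerals.

2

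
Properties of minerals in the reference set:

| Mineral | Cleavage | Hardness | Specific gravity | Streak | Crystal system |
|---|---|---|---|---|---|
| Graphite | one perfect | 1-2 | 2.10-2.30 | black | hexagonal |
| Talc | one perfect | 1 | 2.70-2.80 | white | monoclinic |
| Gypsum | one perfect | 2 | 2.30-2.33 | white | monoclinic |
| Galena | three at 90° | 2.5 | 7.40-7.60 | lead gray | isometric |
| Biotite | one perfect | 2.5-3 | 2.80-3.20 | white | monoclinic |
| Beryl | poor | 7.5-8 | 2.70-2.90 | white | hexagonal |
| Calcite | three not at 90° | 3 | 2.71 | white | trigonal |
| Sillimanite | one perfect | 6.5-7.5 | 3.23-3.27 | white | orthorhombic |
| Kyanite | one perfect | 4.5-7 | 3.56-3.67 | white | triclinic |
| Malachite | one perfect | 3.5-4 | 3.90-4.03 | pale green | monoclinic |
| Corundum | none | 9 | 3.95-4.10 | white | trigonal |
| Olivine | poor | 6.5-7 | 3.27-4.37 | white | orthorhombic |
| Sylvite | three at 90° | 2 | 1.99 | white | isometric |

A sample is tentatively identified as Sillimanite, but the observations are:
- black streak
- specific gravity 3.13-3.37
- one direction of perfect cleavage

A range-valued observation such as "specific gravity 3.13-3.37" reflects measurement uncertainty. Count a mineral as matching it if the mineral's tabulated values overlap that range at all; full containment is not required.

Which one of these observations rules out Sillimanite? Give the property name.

streak

Black streak: Sillimanite has white streak — does not match.
Specific gravity 3.13-3.37: Sillimanite has SG 3.23-3.27 — matches.
One direction of perfect cleavage: Sillimanite has cleavage one perfect — matches.
Only the streak is inconsistent.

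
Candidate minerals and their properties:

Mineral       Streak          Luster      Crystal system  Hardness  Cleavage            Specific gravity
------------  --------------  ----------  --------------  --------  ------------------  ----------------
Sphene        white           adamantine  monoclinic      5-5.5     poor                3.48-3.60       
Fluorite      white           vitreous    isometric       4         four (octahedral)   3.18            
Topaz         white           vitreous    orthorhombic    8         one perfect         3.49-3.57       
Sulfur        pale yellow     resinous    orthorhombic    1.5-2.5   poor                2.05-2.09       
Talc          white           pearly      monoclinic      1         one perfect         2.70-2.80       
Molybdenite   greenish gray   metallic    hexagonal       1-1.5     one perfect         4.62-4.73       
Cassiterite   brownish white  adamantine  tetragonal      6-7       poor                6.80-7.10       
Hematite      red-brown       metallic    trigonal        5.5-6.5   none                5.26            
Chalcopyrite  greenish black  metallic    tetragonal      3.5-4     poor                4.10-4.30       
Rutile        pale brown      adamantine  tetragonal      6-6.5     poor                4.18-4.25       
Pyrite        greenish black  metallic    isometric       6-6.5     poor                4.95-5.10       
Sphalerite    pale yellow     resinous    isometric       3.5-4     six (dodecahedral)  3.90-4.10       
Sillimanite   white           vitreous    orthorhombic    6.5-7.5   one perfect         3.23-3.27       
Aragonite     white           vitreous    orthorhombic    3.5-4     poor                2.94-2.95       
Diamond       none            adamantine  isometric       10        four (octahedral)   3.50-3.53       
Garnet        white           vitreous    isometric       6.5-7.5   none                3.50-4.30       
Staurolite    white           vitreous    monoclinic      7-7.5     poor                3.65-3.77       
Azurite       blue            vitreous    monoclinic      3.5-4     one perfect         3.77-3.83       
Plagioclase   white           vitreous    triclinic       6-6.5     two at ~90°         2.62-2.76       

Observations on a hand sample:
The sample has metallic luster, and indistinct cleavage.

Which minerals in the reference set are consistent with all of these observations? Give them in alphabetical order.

Chalcopyrite, Pyrite

Metallic luster: only Molybdenite, Hematite, Chalcopyrite, Pyrite remain.
Indistinct cleavage is inconsistent with Molybdenite, Hematite.
Consistent with every observation: Chalcopyrite, Pyrite.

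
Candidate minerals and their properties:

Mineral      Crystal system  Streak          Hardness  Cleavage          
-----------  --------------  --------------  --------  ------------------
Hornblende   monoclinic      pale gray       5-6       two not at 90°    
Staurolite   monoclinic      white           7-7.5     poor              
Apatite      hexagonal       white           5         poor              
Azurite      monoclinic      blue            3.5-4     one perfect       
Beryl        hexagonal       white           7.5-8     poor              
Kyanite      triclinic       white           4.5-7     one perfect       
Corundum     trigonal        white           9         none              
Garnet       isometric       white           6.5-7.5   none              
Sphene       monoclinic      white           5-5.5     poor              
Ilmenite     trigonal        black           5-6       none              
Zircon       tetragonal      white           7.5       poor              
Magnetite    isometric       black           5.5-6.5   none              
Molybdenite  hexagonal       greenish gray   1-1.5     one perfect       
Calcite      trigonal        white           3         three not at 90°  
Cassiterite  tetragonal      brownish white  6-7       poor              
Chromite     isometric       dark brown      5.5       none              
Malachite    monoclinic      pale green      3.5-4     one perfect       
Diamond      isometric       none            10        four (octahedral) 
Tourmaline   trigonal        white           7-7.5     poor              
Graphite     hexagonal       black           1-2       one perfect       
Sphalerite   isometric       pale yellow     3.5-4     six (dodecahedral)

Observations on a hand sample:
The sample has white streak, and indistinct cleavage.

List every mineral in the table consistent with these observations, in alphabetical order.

White streak: leaves Staurolite, Apatite, Beryl, Kyanite, Corundum, Garnet, Sphene, Zircon, Calcite, Tourmaline.
Indistinct cleavage is inconsistent with Kyanite, Corundum, Garnet, Calcite.
The minerals that satisfy all observations are Apatite, Beryl, Sphene, Staurolite, Tourmaline, Zircon.

Apatite, Beryl, Sphene, Staurolite, Tourmaline, Zircon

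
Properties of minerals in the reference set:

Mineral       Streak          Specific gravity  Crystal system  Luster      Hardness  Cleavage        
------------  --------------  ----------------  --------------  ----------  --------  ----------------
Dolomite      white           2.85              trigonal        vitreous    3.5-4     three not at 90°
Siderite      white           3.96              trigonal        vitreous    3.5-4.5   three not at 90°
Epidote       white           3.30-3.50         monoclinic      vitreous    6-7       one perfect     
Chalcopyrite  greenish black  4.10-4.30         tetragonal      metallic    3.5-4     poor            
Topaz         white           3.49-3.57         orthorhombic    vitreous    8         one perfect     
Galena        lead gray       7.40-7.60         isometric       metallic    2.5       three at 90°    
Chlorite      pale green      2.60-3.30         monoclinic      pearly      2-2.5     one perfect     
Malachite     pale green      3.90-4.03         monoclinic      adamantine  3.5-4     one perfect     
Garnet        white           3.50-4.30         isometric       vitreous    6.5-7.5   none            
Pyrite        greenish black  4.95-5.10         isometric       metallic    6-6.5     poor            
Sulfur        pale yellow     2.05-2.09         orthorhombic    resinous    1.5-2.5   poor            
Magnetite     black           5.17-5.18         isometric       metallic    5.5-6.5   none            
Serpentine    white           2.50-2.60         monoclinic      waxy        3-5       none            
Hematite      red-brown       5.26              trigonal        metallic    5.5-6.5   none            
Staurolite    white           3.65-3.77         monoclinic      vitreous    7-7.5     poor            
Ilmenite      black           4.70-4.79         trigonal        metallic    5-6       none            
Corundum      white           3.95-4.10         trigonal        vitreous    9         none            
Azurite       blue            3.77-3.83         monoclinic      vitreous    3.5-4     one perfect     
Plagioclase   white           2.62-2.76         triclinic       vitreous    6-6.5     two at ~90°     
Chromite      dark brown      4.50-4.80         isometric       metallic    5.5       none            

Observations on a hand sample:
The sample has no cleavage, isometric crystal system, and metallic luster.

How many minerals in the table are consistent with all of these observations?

2

No cleavage: leaves Garnet, Magnetite, Serpentine, Hematite, Ilmenite, Corundum, Chromite.
Isometric crystal system: narrows the field to Garnet, Magnetite, Chromite.
Metallic luster eliminates Garnet.
The minerals that satisfy all observations are Chromite, Magnetite.
That is 2 minerals.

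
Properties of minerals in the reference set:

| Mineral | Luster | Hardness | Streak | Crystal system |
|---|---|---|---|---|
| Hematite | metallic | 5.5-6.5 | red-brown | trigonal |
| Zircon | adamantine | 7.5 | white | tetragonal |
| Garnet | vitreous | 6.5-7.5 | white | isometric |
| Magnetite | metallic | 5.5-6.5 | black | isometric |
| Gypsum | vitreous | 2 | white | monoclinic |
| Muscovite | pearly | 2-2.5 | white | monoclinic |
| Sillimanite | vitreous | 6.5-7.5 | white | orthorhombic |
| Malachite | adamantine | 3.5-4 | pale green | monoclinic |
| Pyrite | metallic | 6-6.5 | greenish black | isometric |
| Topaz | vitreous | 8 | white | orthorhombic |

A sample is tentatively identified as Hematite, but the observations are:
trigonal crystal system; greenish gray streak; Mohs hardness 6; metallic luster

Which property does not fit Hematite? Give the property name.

Trigonal crystal system: Hematite has trigonal system — within range.
Greenish gray streak: Hematite has red-brown streak — does not match.
Mohs hardness 6: Hematite has hardness 5.5-6.5 — within range.
Metallic luster: Hematite has metallic luster — within range.
The streak is the one property that does not fit.

streak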